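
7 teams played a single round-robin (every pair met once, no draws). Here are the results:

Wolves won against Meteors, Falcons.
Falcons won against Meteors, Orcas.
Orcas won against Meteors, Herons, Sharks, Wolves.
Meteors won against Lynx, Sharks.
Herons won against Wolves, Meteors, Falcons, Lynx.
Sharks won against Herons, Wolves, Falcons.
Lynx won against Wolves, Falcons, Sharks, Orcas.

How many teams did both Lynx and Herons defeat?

Lynx beat: Orcas, Falcons, Sharks, Wolves.
Herons beat: Falcons, Wolves, Meteors, Lynx.
Both beat: Falcons, Wolves — 2.

2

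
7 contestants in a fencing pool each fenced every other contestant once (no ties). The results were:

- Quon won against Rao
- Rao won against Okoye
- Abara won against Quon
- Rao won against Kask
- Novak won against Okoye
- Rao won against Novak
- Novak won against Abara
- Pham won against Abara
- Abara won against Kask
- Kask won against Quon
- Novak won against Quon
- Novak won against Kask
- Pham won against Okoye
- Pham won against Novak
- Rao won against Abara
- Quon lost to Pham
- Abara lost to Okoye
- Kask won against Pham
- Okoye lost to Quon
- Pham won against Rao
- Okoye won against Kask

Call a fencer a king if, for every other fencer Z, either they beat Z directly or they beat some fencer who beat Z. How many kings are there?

4

Kask reaches everyone (king).
Okoye cannot reach Rao, Novak in two steps.
Quon cannot reach Pham in two steps.
Rao reaches everyone (king).
Abara cannot reach Novak in two steps.
Novak reaches everyone (king).
Pham reaches everyone (king).
Kings: Kask, Rao, Novak, Pham — 4.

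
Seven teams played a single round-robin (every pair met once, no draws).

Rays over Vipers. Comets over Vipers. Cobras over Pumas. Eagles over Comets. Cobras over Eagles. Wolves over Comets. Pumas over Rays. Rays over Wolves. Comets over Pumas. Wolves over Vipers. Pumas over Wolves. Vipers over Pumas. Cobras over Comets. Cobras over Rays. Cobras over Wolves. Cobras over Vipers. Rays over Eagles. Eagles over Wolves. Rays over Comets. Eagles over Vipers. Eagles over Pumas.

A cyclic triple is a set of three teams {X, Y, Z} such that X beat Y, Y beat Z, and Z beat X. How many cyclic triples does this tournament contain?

5

Win totals: Eagles 4, Wolves 2, Cobras 6, Comets 2, Vipers 1, Pumas 2, Rays 4.
A team with w wins dominates both others in C(w,2) triples; summing gives 6 + 1 + 15 + 1 + 0 + 1 + 6 = 30 transitive triples.
Total triples C(7,3) = 35, so cyclic triples = 35 − 30 = 5.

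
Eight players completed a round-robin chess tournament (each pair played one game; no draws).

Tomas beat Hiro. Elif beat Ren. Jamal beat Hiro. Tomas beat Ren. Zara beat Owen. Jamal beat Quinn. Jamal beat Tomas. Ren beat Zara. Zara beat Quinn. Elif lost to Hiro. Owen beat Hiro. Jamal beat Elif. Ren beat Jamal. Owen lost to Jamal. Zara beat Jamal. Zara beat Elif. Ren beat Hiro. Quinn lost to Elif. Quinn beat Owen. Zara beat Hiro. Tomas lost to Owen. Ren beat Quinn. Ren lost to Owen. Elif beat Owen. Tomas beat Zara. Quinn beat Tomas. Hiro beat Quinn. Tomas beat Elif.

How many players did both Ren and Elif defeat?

Ren beat: Hiro, Quinn, Jamal, Zara.
Elif beat: Quinn, Owen, Ren.
Both beat: Quinn — 1.

1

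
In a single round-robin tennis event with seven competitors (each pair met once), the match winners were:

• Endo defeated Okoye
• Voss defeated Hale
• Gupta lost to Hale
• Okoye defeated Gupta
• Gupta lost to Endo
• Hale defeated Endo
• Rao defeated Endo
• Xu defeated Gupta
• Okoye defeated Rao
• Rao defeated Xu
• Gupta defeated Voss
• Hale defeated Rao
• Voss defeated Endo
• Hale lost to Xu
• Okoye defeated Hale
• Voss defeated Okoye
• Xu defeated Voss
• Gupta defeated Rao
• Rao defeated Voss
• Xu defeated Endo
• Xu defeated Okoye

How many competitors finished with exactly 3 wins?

4

Win totals: Rao 3, Endo 2, Xu 5, Hale 3, Okoye 3, Voss 3, Gupta 2.
Exactly 3: Rao, Hale, Okoye, Voss — 4 competitors.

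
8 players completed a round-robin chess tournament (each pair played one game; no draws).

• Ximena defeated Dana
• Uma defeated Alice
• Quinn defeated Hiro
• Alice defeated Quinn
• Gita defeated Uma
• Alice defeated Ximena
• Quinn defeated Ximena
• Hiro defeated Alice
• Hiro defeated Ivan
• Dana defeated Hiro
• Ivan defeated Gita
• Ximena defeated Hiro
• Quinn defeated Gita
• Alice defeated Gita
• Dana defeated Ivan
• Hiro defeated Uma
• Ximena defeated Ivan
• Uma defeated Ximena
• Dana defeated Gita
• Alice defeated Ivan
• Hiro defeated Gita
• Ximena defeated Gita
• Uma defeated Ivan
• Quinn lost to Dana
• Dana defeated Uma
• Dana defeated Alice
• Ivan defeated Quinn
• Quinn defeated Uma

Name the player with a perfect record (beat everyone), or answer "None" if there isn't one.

Highest win total is Dana with 6 (out of 7 possible).
Dana lost to Ximena, so no player went undefeated.

None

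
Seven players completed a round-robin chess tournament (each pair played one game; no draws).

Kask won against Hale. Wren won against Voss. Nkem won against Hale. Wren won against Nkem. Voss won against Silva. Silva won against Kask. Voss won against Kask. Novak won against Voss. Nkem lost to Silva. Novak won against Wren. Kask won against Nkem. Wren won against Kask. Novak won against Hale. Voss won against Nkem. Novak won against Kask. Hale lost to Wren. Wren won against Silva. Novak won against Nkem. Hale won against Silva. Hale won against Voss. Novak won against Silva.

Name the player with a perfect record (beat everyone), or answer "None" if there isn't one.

Novak

Novak has 6 wins out of 6 opponents — a perfect record.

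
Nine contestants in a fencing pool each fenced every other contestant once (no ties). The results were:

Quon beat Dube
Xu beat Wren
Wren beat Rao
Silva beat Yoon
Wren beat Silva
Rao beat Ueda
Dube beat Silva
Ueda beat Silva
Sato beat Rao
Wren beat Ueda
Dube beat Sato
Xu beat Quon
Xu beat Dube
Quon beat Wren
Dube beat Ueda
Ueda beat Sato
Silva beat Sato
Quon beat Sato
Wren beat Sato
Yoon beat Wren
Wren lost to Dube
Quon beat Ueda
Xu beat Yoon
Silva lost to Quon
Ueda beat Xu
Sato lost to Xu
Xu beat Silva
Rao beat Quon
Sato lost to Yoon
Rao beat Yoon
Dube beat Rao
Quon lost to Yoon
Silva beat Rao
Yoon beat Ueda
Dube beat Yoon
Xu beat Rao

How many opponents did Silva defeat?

Silva's results: beat Yoon, Sato, Rao; lost to Dube, Xu, Quon, Ueda, Wren.
That is 3 wins.

3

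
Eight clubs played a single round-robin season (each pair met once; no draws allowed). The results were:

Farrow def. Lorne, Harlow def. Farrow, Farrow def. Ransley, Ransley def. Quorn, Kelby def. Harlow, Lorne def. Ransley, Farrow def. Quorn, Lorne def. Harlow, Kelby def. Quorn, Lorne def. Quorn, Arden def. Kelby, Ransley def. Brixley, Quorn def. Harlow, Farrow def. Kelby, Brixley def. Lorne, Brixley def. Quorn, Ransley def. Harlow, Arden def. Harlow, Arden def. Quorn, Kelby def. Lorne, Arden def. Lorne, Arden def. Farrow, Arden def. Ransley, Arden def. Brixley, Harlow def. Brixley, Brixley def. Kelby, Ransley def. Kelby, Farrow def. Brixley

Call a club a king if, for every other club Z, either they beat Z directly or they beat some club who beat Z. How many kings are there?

Kelby cannot reach Arden in two steps.
Arden reaches everyone (king).
Harlow cannot reach Arden in two steps.
Ransley cannot reach Arden in two steps.
Brixley cannot reach Arden, Farrow in two steps.
Quorn cannot reach Kelby, Arden, Ransley, Lorne in two steps.
Lorne cannot reach Arden in two steps.
Farrow cannot reach Arden in two steps.
Kings: Arden — 1.

1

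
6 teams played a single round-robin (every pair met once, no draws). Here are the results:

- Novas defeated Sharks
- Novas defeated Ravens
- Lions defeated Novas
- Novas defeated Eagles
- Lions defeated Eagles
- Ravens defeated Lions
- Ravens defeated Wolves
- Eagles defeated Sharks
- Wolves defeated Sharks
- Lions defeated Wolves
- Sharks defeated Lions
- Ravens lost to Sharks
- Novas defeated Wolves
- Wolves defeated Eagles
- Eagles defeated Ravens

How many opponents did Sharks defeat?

2

Sharks' results: beat Lions, Ravens; lost to Eagles, Novas, Wolves.
That is 2 wins.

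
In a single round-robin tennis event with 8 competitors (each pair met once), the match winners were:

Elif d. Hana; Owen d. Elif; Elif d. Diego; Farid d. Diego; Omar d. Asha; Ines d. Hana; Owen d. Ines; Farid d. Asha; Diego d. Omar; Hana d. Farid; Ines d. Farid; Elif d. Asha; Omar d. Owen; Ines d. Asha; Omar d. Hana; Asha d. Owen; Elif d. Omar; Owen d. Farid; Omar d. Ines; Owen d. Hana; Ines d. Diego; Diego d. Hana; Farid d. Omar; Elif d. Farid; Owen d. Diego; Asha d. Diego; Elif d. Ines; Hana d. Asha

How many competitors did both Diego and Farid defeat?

1

Diego beat: Omar, Hana.
Farid beat: Asha, Diego, Omar.
Both beat: Omar — 1.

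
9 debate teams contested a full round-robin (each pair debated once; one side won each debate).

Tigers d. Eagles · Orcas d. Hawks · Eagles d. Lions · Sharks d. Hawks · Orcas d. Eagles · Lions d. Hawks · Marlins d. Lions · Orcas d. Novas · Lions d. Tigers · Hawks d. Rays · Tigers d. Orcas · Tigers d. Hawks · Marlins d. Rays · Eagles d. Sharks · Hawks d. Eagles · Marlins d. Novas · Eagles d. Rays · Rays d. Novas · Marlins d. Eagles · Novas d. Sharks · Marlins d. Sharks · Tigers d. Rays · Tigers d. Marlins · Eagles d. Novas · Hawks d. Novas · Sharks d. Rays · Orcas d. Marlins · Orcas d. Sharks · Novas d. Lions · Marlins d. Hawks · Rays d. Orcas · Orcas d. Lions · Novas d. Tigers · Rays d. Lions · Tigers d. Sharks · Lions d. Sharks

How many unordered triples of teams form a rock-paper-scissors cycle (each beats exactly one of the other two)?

Win totals: Eagles 4, Marlins 6, Tigers 6, Novas 3, Hawks 3, Sharks 2, Lions 3, Rays 3, Orcas 6.
A team with w wins dominates both others in C(w,2) triples; summing gives 6 + 15 + 15 + 3 + 3 + 1 + 3 + 3 + 15 = 64 transitive triples.
Total triples C(9,3) = 84, so cyclic triples = 84 − 64 = 20.

20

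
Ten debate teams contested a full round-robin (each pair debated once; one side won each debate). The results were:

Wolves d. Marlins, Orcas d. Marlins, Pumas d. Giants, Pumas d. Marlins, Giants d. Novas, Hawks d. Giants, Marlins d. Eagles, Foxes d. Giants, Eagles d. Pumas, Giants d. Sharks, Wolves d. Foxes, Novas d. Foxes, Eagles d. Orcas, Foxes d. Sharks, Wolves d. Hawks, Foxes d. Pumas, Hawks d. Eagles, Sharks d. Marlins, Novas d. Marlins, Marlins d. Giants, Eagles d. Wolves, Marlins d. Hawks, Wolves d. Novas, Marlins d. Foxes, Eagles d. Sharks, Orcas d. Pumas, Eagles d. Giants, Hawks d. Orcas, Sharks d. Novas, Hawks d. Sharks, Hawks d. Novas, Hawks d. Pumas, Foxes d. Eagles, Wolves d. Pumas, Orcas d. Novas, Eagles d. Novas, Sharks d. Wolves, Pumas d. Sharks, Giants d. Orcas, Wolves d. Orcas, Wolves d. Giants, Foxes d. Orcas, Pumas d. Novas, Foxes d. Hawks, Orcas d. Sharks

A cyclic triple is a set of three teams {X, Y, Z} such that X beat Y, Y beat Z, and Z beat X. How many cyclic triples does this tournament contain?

Win totals: Wolves 7, Hawks 6, Pumas 4, Eagles 6, Novas 2, Giants 3, Marlins 4, Sharks 3, Orcas 4, Foxes 6.
A team with w wins dominates both others in C(w,2) triples; summing gives 21 + 15 + 6 + 15 + 1 + 3 + 6 + 3 + 6 + 15 = 91 transitive triples.
Total triples C(10,3) = 120, so cyclic triples = 120 − 91 = 29.

29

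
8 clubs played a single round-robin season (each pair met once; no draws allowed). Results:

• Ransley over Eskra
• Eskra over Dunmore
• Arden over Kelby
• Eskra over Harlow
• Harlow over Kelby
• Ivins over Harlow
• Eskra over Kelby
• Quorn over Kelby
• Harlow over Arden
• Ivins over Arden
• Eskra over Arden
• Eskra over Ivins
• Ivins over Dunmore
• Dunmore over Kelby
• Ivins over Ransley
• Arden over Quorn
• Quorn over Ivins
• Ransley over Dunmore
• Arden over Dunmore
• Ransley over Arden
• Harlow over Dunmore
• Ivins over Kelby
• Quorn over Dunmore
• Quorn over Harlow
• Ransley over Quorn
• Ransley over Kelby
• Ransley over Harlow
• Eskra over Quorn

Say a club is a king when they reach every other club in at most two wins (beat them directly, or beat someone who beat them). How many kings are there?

3

Ransley reaches everyone (king).
Ivins reaches everyone (king).
Harlow cannot reach Ransley, Ivins, Eskra in two steps.
Quorn cannot reach Eskra in two steps.
Eskra reaches everyone (king).
Dunmore cannot reach Ransley, Ivins, Harlow, Quorn, Eskra, Arden in two steps.
Kelby cannot reach Ransley, Ivins, Harlow, Quorn, Eskra, Dunmore, Arden in two steps.
Arden cannot reach Ransley, Eskra in two steps.
Kings: Ransley, Ivins, Eskra — 3.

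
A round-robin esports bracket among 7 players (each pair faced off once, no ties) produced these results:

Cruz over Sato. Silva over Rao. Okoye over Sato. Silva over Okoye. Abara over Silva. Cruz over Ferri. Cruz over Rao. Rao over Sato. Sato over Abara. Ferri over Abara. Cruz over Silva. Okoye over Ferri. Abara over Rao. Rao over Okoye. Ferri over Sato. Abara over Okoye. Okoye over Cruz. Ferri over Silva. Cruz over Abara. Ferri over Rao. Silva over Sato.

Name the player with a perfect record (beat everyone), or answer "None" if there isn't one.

Highest win total is Cruz with 5 (out of 6 possible).
Cruz lost to Okoye, so no player went undefeated.

None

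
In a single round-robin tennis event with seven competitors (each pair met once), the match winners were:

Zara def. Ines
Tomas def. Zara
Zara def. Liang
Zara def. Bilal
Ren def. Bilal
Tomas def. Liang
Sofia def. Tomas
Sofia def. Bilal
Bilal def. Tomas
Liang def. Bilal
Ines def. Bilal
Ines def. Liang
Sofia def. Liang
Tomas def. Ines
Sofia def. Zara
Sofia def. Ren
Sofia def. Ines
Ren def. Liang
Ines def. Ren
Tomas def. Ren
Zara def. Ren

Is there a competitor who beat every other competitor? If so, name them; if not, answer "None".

Sofia has 6 wins out of 6 opponents — a perfect record.

Sofia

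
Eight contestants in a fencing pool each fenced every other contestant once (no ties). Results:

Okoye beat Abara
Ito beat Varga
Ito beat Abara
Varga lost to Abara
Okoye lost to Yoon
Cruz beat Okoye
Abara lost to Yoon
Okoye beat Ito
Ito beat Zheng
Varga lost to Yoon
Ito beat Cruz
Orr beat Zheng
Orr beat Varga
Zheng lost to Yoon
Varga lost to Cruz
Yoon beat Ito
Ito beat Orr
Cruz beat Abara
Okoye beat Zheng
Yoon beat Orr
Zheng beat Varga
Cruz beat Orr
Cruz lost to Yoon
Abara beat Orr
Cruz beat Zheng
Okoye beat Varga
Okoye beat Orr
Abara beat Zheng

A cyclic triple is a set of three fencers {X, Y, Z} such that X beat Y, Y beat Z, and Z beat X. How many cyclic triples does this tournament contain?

Win totals: Yoon 7, Okoye 5, Abara 3, Cruz 5, Ito 5, Varga 0, Zheng 1, Orr 2.
A fencer with w wins dominates both others in C(w,2) triples; summing gives 21 + 10 + 3 + 10 + 10 + 0 + 0 + 1 = 55 transitive triples.
Total triples C(8,3) = 56, so cyclic triples = 56 − 55 = 1.

1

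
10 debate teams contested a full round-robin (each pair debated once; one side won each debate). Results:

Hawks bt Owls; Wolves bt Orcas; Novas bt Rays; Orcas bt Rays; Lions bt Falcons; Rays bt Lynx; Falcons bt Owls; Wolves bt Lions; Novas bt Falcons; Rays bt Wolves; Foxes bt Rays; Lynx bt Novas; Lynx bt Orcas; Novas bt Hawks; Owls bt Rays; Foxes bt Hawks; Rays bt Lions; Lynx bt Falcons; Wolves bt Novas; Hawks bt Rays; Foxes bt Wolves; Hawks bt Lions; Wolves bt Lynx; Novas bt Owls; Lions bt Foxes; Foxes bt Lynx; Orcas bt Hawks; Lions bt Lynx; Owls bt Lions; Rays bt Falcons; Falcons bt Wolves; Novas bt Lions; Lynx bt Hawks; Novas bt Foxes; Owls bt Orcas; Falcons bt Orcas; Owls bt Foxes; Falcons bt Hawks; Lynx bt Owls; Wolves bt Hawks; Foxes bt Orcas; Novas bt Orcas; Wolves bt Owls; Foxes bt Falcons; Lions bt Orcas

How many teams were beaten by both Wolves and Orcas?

Wolves beat: Lions, Novas, Orcas, Hawks, Owls, Lynx.
Orcas beat: Hawks, Rays.
Both beat: Hawks — 1.

1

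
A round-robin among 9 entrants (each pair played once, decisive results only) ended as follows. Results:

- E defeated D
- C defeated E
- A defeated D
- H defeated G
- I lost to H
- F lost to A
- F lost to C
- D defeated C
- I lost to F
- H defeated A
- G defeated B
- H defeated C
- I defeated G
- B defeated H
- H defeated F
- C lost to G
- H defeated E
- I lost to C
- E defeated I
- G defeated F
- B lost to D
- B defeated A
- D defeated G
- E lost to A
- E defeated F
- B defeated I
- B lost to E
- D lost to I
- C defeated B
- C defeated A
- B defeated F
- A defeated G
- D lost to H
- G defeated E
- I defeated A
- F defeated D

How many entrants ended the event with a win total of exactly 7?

Win totals: A 4, B 4, C 5, D 3, E 4, F 2, G 4, H 7, I 3.
Exactly 7: H — 1 entrant.

1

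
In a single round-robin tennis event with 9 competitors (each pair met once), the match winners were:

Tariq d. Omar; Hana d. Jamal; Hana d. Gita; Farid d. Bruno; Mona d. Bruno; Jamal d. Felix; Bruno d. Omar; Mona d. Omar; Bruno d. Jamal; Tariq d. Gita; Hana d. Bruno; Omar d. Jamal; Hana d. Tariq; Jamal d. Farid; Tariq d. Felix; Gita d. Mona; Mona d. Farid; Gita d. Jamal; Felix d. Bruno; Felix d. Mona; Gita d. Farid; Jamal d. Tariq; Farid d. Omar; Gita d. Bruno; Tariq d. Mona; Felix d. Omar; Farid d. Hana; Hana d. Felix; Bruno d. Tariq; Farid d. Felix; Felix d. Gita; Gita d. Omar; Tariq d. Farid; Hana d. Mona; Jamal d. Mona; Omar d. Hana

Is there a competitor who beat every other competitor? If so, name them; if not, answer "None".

Highest win total is Hana with 6 (out of 8 possible).
Hana lost to Omar, Farid, so no competitor went undefeated.

None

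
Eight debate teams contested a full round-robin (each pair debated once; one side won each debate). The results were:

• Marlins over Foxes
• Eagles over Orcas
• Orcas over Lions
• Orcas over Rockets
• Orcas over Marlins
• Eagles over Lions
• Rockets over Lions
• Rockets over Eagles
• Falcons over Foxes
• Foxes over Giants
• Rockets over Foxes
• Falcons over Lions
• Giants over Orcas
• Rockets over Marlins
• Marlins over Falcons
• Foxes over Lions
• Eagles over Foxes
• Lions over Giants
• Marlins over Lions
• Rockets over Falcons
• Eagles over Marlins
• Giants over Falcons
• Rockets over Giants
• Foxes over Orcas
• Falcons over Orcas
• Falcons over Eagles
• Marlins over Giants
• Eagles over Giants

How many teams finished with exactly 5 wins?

1

Win totals: Foxes 3, Rockets 6, Marlins 4, Lions 1, Giants 2, Falcons 4, Orcas 3, Eagles 5.
Exactly 5: Eagles — 1 team.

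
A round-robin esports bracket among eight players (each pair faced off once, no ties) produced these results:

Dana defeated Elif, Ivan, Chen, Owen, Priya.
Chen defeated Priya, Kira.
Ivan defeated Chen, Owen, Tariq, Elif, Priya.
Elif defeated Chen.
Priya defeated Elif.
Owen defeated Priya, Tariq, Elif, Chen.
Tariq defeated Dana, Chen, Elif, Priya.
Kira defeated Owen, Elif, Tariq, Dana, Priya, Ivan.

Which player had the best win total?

Win totals: Ivan 5, Priya 1, Dana 5, Kira 6, Tariq 4, Chen 2, Owen 4, Elif 1.
Kira leads with 6 wins (next highest: 5).

Kira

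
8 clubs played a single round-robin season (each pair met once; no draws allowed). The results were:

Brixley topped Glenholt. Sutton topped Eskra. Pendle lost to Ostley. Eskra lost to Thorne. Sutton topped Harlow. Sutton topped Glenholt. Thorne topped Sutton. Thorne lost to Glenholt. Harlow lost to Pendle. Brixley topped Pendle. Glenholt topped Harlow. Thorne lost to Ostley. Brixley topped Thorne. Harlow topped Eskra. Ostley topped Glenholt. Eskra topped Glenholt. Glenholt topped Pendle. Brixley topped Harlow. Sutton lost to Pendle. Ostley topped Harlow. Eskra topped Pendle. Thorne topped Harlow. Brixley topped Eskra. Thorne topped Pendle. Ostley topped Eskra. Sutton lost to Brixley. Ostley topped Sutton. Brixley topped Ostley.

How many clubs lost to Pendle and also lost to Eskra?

0

Pendle beat: Sutton, Harlow.
Eskra beat: Glenholt, Pendle.
No one was beaten by both.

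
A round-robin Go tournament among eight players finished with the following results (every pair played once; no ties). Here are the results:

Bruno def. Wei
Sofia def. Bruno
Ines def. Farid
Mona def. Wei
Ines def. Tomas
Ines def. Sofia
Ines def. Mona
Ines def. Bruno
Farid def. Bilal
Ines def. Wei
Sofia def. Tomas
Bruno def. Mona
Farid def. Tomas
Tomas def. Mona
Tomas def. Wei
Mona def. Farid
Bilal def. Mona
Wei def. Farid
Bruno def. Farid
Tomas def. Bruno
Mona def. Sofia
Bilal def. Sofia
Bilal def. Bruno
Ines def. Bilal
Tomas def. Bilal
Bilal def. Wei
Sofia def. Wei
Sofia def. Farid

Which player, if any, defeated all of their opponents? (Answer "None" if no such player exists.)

Ines has 7 wins out of 7 opponents — a perfect record.

Ines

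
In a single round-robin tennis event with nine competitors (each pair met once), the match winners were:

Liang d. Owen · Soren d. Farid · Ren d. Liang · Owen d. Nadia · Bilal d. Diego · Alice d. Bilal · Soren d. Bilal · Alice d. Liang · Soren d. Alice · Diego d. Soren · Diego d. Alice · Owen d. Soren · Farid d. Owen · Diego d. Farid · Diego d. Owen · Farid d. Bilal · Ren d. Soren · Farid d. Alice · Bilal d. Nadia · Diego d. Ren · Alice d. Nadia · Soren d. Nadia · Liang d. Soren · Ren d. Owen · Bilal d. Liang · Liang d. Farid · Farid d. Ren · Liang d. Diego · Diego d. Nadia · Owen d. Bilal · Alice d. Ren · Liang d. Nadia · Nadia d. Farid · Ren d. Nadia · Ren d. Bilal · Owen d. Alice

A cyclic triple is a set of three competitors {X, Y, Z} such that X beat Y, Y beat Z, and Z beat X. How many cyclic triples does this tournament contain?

Win totals: Liang 5, Farid 4, Bilal 3, Alice 4, Owen 4, Nadia 1, Diego 6, Ren 5, Soren 4.
A competitor with w wins dominates both others in C(w,2) triples; summing gives 10 + 6 + 3 + 6 + 6 + 0 + 15 + 10 + 6 = 62 transitive triples.
Total triples C(9,3) = 84, so cyclic triples = 84 − 62 = 22.

22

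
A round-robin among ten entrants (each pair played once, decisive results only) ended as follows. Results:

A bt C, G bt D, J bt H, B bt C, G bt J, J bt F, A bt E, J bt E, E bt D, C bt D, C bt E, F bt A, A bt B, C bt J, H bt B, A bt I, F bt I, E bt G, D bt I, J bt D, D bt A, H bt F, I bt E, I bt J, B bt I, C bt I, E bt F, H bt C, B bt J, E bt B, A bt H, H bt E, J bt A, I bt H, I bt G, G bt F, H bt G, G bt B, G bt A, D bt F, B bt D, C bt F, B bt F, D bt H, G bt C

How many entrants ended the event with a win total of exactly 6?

Win totals: A 5, B 5, C 5, D 4, E 4, F 2, G 6, H 5, I 4, J 5.
Exactly 6: G — 1 entrant.

1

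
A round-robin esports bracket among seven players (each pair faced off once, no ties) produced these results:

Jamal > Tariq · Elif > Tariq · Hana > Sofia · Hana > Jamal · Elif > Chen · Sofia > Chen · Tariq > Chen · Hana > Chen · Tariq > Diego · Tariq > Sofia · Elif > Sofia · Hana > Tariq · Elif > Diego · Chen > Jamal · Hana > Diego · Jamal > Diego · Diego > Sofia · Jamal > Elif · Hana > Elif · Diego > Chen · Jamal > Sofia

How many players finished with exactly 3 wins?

Win totals: Hana 6, Sofia 1, Tariq 3, Jamal 4, Diego 2, Elif 4, Chen 1.
Exactly 3: Tariq — 1 player.

1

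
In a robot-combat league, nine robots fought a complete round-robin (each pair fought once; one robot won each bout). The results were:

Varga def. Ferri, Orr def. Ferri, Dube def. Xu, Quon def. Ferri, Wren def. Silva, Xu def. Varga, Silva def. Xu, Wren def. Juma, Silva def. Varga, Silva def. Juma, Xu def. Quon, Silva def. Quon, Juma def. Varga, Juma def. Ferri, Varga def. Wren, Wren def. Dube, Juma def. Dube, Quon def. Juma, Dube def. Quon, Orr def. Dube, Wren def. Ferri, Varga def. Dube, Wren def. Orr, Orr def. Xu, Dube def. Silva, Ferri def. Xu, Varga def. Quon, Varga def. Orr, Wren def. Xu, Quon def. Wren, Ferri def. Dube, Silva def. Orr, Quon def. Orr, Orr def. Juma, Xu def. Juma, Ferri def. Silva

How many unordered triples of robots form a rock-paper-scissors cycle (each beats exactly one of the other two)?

25

Win totals: Silva 5, Xu 3, Juma 3, Dube 3, Quon 4, Wren 6, Varga 5, Orr 4, Ferri 3.
A robot with w wins dominates both others in C(w,2) triples; summing gives 10 + 3 + 3 + 3 + 6 + 15 + 10 + 6 + 3 = 59 transitive triples.
Total triples C(9,3) = 84, so cyclic triples = 84 − 59 = 25.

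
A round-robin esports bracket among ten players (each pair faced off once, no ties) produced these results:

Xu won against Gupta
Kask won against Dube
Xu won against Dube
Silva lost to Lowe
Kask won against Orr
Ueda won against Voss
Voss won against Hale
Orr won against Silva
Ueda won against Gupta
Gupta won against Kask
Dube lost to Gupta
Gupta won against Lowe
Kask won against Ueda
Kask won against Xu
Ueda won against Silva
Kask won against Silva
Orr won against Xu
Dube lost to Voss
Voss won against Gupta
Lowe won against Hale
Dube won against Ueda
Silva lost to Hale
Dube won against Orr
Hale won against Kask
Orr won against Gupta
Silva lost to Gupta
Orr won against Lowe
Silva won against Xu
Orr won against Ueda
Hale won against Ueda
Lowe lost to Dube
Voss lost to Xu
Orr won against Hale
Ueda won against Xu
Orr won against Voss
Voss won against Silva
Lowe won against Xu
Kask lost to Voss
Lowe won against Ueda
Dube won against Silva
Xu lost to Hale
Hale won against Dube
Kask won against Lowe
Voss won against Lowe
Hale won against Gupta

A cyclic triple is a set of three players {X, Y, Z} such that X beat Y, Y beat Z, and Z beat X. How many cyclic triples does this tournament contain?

Win totals: Xu 3, Dube 4, Ueda 4, Voss 6, Lowe 4, Hale 6, Silva 1, Orr 7, Gupta 4, Kask 6.
A player with w wins dominates both others in C(w,2) triples; summing gives 3 + 6 + 6 + 15 + 6 + 15 + 0 + 21 + 6 + 15 = 93 transitive triples.
Total triples C(10,3) = 120, so cyclic triples = 120 − 93 = 27.

27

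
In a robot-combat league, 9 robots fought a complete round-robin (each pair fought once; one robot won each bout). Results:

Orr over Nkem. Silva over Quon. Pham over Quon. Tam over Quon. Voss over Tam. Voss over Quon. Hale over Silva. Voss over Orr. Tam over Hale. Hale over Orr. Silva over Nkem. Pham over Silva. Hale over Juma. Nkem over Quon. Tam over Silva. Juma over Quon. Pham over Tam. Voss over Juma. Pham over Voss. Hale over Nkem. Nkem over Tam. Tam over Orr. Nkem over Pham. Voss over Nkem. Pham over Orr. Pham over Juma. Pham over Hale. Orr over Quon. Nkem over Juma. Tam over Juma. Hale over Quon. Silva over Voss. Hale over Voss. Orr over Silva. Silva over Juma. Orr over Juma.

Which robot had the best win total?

Pham

Win totals: Orr 4, Hale 6, Pham 7, Nkem 4, Tam 5, Silva 4, Juma 1, Quon 0, Voss 5.
Pham leads with 7 wins (next highest: 6).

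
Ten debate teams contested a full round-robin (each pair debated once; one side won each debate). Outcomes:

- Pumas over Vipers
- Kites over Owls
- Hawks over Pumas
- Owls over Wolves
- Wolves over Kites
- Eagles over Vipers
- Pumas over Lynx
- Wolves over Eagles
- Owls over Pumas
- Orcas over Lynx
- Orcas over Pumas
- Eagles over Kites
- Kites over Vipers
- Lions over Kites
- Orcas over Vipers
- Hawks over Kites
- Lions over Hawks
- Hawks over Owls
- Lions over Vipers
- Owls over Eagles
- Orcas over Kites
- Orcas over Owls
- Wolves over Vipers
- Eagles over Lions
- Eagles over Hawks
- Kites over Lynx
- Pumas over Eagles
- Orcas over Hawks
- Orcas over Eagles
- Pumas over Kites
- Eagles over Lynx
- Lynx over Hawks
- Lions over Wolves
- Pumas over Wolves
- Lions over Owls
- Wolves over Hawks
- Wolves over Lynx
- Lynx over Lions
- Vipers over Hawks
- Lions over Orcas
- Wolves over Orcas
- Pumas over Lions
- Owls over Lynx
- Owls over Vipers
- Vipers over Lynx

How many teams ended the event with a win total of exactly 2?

Win totals: Kites 3, Wolves 6, Eagles 5, Hawks 3, Orcas 7, Lynx 2, Owls 5, Lions 6, Pumas 6, Vipers 2.
Exactly 2: Lynx, Vipers — 2 teams.

2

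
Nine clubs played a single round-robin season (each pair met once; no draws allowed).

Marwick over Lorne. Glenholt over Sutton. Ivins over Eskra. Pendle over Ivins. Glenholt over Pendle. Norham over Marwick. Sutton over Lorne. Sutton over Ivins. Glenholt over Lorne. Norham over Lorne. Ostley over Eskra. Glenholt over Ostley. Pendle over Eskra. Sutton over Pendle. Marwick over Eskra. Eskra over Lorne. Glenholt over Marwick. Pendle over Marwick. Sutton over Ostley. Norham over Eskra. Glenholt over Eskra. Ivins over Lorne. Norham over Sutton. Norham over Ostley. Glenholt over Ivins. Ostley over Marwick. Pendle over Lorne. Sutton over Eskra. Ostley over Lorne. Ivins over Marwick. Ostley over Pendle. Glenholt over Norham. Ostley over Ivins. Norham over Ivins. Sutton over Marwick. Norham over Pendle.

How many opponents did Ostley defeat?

Ostley's results: beat Marwick, Eskra, Lorne, Pendle, Ivins; lost to Glenholt, Sutton, Norham.
That is 5 wins.

5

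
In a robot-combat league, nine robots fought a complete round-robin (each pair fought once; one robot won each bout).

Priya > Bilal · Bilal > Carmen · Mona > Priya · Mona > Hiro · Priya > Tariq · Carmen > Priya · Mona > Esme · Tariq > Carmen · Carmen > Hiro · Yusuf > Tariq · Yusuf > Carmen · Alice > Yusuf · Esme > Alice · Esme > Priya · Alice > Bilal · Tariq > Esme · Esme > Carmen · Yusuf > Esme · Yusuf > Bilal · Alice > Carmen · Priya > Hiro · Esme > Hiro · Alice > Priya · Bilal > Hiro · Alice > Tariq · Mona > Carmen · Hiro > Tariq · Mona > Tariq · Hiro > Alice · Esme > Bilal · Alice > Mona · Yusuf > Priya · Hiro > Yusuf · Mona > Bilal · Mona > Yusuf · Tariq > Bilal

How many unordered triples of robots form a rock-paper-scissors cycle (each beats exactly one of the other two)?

17

Win totals: Mona 7, Tariq 3, Yusuf 5, Carmen 2, Hiro 3, Priya 3, Alice 6, Bilal 2, Esme 5.
A robot with w wins dominates both others in C(w,2) triples; summing gives 21 + 3 + 10 + 1 + 3 + 3 + 15 + 1 + 10 = 67 transitive triples.
Total triples C(9,3) = 84, so cyclic triples = 84 − 67 = 17.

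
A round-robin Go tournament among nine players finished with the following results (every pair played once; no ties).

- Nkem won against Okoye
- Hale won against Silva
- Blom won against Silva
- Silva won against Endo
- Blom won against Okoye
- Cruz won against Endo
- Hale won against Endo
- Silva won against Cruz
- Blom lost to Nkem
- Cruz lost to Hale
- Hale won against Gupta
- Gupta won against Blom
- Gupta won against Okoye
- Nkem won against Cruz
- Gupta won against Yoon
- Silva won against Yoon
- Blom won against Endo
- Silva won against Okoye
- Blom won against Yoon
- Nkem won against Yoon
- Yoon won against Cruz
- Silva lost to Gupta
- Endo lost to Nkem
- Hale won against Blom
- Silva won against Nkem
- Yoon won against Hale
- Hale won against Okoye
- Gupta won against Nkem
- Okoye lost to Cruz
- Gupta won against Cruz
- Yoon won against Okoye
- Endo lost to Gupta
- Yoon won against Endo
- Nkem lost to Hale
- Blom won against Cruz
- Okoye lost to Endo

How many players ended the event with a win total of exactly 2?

Win totals: Yoon 4, Nkem 5, Okoye 0, Silva 5, Endo 1, Cruz 2, Gupta 7, Hale 7, Blom 5.
Exactly 2: Cruz — 1 player.

1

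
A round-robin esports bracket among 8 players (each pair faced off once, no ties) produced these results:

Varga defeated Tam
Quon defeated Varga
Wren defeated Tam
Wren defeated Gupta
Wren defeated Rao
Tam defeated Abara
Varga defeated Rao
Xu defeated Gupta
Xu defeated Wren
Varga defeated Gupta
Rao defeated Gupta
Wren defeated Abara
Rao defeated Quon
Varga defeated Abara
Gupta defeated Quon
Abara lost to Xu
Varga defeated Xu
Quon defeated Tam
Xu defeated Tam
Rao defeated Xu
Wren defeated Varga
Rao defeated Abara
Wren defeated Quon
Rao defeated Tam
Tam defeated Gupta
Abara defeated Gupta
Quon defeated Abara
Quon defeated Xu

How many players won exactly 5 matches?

2

Win totals: Varga 5, Wren 6, Rao 5, Gupta 1, Xu 4, Quon 4, Abara 1, Tam 2.
Exactly 5: Varga, Rao — 2 players.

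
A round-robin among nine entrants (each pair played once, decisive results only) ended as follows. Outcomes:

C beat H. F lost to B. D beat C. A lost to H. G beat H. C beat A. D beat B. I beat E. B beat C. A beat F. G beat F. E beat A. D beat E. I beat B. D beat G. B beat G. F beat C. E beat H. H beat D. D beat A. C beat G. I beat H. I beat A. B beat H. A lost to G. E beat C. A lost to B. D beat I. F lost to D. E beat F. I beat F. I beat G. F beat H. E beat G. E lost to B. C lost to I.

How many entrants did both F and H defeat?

F beat: C, H.
H beat: A, D.
No one was beaten by both.

0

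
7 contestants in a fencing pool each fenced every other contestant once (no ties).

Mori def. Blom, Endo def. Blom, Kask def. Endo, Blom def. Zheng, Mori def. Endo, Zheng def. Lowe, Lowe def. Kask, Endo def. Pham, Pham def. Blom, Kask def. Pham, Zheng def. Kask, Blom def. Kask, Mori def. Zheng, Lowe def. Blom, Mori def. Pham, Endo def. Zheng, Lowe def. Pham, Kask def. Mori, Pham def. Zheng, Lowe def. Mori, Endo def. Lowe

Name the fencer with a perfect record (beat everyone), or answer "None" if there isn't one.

None

Highest win total is Mori with 4 (out of 6 possible).
Mori lost to Lowe, Kask, so no fencer went undefeated.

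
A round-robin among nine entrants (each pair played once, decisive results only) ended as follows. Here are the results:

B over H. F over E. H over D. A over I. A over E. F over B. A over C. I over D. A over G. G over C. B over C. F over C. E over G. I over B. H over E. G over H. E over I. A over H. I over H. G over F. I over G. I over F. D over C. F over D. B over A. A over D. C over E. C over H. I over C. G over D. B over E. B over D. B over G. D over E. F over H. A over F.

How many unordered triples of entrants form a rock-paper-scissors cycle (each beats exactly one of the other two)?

13

Win totals: A 7, B 6, C 2, D 2, E 2, F 5, G 4, H 2, I 6.
An entrant with w wins dominates both others in C(w,2) triples; summing gives 21 + 15 + 1 + 1 + 1 + 10 + 6 + 1 + 15 = 71 transitive triples.
Total triples C(9,3) = 84, so cyclic triples = 84 − 71 = 13.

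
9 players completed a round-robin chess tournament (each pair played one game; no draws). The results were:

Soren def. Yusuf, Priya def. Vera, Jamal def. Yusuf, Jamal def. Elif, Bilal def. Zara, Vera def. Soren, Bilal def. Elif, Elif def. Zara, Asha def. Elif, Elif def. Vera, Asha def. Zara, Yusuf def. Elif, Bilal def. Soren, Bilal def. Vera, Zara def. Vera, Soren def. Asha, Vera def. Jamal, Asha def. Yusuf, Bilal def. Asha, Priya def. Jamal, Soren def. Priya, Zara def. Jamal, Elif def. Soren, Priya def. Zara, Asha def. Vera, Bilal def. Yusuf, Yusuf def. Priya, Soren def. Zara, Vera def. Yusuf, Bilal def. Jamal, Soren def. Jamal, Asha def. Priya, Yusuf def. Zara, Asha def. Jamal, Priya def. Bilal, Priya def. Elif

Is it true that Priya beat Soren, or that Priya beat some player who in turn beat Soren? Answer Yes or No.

Yes

Priya did not beat Soren directly.
Priya beat Jamal, Bilal, Elif, Vera, Zara. Of those, Bilal beat Soren.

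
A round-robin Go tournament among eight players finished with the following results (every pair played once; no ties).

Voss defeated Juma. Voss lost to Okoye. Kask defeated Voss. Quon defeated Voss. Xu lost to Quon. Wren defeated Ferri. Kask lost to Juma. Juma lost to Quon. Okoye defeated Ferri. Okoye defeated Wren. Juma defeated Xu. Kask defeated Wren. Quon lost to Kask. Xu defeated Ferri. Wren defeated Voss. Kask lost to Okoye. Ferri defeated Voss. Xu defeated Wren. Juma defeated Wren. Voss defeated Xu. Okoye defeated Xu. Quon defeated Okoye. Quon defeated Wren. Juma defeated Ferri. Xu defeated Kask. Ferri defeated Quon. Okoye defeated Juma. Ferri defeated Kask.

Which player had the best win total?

Okoye

Win totals: Xu 3, Wren 2, Voss 2, Ferri 3, Quon 5, Okoye 6, Juma 4, Kask 3.
Okoye leads with 6 wins (next highest: 5).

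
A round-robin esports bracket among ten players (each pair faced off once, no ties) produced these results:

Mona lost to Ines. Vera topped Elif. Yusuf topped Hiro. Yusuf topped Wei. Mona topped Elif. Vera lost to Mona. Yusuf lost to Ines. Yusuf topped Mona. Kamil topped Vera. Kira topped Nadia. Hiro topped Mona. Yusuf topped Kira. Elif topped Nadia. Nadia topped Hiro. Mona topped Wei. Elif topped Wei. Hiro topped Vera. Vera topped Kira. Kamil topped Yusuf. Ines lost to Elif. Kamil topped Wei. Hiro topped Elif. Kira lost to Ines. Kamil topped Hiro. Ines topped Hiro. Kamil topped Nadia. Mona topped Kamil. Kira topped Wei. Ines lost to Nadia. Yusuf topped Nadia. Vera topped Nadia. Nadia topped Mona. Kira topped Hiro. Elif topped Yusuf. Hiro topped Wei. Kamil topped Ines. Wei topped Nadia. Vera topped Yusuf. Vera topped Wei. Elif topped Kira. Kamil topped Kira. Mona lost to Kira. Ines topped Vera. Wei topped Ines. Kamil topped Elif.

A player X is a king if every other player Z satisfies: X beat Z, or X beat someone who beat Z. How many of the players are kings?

Kamil reaches everyone (king).
Nadia reaches everyone (king).
Ines reaches everyone (king).
Vera cannot reach Kamil in two steps.
Mona reaches everyone (king).
Elif cannot reach Kamil in two steps.
Hiro reaches everyone (king).
Yusuf reaches everyone (king).
Wei cannot reach Kamil, Elif in two steps.
Kira cannot reach Yusuf in two steps.
Kings: Kamil, Nadia, Ines, Mona, Hiro, Yusuf — 6.

6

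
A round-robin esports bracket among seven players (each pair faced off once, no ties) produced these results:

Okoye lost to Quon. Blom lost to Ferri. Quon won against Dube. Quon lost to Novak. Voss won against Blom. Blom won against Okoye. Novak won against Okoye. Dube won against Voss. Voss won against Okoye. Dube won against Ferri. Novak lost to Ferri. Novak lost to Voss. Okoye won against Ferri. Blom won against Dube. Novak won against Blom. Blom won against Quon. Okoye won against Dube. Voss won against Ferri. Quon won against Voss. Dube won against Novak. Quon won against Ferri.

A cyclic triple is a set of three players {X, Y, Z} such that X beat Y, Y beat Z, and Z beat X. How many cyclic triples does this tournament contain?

12

Win totals: Voss 4, Ferri 2, Okoye 2, Dube 3, Novak 3, Blom 3, Quon 4.
A player with w wins dominates both others in C(w,2) triples; summing gives 6 + 1 + 1 + 3 + 3 + 3 + 6 = 23 transitive triples.
Total triples C(7,3) = 35, so cyclic triples = 35 − 23 = 12.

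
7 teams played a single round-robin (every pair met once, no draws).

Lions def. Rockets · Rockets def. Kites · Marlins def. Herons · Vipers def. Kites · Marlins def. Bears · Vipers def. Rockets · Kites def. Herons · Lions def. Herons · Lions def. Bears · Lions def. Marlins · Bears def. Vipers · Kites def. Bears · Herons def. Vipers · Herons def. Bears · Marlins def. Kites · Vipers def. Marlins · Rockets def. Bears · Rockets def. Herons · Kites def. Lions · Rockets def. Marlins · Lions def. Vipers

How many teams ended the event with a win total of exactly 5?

1

Win totals: Lions 5, Marlins 3, Vipers 3, Bears 1, Kites 3, Herons 2, Rockets 4.
Exactly 5: Lions — 1 team.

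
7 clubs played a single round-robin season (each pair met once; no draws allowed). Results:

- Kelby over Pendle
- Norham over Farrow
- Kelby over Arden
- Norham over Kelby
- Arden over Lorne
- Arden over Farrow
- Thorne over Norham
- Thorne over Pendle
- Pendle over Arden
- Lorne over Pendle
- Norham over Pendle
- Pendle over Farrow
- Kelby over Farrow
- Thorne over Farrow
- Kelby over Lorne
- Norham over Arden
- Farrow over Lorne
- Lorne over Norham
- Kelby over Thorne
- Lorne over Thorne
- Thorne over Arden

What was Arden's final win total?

Arden's results: beat Lorne, Farrow; lost to Norham, Pendle, Thorne, Kelby.
That is 2 wins.

2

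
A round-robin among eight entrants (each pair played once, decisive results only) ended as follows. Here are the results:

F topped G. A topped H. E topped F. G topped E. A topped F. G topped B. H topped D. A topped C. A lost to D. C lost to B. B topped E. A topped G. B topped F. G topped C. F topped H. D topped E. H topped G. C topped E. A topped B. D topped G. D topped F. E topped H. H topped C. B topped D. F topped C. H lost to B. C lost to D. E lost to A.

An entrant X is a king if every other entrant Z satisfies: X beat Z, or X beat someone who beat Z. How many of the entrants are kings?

A reaches everyone (king).
B reaches everyone (king).
C cannot reach A, B, D, G in two steps.
D reaches everyone (king).
E cannot reach A, B in two steps.
F cannot reach A in two steps.
G cannot reach A in two steps.
H reaches everyone (king).
Kings: A, B, D, H — 4.

4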